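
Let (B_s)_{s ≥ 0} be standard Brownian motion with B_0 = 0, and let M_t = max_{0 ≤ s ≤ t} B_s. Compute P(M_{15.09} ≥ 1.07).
P(M_{15.09} ≥ 1.07) = 2·P(B_{15.09} ≥ 1.07) = 2(1 − Φ(1.07/√15.09)) ≈ 0.7830

By the reflection principle for Brownian motion, P(M_t ≥ a) = 2 · P(B_t ≥ a) for a ≥ 0. Since B_t ~ N(0, t), P(B_t ≥ 1.07) = 1 − Φ(1.07/√t) = 1 − Φ(1.07/√15.09) = 1 − Φ(0.2754). So
  P(M_{15.09} ≥ 1.07) = 2(1 − Φ(0.2754)) ≈ 0.7830.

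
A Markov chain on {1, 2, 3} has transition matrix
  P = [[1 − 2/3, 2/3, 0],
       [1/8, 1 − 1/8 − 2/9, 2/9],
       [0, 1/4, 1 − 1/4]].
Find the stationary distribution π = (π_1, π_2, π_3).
π = (27/299, 144/299, 128/299)

This is a birth-death chain on three states, which satisfies detailed balance: π_1 · P_{12} = π_2 · P_{21} and π_2 · P_{23} = π_3 · P_{32}.
From π_1 · 2/3 = π_2 · 1/8: π_2/π_1 = (2/3)/(1/8) = 16/3.
From π_2 · 2/9 = π_3 · 1/4: π_3/π_2 = (2/9)/(1/4) = 8/9.
Take π_1 proportional to 1; then unnormalized π = (1, 16/3, 128/27). Normalize by dividing by the sum 299/27:
  π = (27/299, 144/299, 128/299).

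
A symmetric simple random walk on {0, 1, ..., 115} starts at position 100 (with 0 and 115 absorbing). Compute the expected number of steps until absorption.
E[τ | X_0 = 100] = 1500

Let v_k = E[τ | X_0 = k]. Boundary: v_0 = v_115 = 0. Recurrence: v_k = 1 + (v_{k-1} + v_{k+1})/2 for 1 ≤ k ≤ 114. The particular solution to v_k − (v_{k-1} + v_{k+1})/2 = 1 is v_k = −k^2. Adding homogeneous solution A + B k and matching boundaries gives v_k = k (115 − k). Substituting k = 100: v_100 = 100 · 15 = 1500.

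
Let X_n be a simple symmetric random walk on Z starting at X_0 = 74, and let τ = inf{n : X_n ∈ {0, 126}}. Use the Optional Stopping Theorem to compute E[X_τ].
E[X_τ] = 74

X_n is a martingale and τ is a bounded-mean stopping time (indeed τ is finite a.s. with bounded expectation since the walk is in a bounded region). By the OST, E[X_τ] = E[X_0] = 74. Equivalently: E[X_τ] = 126 · P(hit 126 first) + 0 · P(hit 0 first) = 126 · (74/126) = 74.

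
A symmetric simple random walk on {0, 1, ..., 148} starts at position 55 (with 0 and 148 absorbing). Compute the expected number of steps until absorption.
E[τ | X_0 = 55] = 5115

Let v_k = E[τ | X_0 = k]. Boundary: v_0 = v_148 = 0. Recurrence: v_k = 1 + (v_{k-1} + v_{k+1})/2 for 1 ≤ k ≤ 147. The particular solution to v_k − (v_{k-1} + v_{k+1})/2 = 1 is v_k = −k^2. Adding homogeneous solution A + B k and matching boundaries gives v_k = k (148 − k). Substituting k = 55: v_55 = 55 · 93 = 5115.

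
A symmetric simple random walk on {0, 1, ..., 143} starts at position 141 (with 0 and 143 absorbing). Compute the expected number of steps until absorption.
E[τ | X_0 = 141] = 282

Let v_k = E[τ | X_0 = k]. Boundary: v_0 = v_143 = 0. Recurrence: v_k = 1 + (v_{k-1} + v_{k+1})/2 for 1 ≤ k ≤ 142. The particular solution to v_k − (v_{k-1} + v_{k+1})/2 = 1 is v_k = −k^2. Adding homogeneous solution A + B k and matching boundaries gives v_k = k (143 − k). Substituting k = 141: v_141 = 141 · 2 = 282.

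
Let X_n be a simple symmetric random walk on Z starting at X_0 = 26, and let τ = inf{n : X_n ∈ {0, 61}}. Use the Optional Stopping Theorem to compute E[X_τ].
E[X_τ] = 26

X_n is a martingale and τ is a bounded-mean stopping time (indeed τ is finite a.s. with bounded expectation since the walk is in a bounded region). By the OST, E[X_τ] = E[X_0] = 26. Equivalently: E[X_τ] = 61 · P(hit 61 first) + 0 · P(hit 0 first) = 61 · (26/61) = 26.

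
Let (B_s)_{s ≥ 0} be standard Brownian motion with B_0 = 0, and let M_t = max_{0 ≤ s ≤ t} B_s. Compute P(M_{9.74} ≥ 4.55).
P(M_{9.74} ≥ 4.55) = 2·P(B_{9.74} ≥ 4.55) = 2(1 − Φ(4.55/√9.74)) ≈ 0.1449

By the reflection principle for Brownian motion, P(M_t ≥ a) = 2 · P(B_t ≥ a) for a ≥ 0. Since B_t ~ N(0, t), P(B_t ≥ 4.55) = 1 − Φ(4.55/√t) = 1 − Φ(4.55/√9.74) = 1 − Φ(1.4579). So
  P(M_{9.74} ≥ 4.55) = 2(1 − Φ(1.4579)) ≈ 0.1449.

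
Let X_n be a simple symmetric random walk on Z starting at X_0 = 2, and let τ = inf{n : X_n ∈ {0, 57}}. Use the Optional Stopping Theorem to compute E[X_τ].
E[X_τ] = 2

X_n is a martingale and τ is a bounded-mean stopping time (indeed τ is finite a.s. with bounded expectation since the walk is in a bounded region). By the OST, E[X_τ] = E[X_0] = 2. Equivalently: E[X_τ] = 57 · P(hit 57 first) + 0 · P(hit 0 first) = 57 · (2/57) = 2.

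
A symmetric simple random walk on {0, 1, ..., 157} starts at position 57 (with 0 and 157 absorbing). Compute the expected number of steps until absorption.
E[τ | X_0 = 57] = 5700

Let v_k = E[τ | X_0 = k]. Boundary: v_0 = v_157 = 0. Recurrence: v_k = 1 + (v_{k-1} + v_{k+1})/2 for 1 ≤ k ≤ 156. The particular solution to v_k − (v_{k-1} + v_{k+1})/2 = 1 is v_k = −k^2. Adding homogeneous solution A + B k and matching boundaries gives v_k = k (157 − k). Substituting k = 57: v_57 = 57 · 100 = 5700.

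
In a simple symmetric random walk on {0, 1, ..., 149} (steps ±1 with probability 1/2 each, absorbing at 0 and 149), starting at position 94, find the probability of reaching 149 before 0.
P(hit 149 before 0) = 94/149

Let u_k = P(hit 149 before 0 | start at k). Then u_0 = 0, u_149 = 1, and u_k = u_{k-1}/2 + u_{k+1}/2 for 1 ≤ k ≤ 148. This harmonic recurrence is solved by u_k = k/149, giving u_94 = 94/149.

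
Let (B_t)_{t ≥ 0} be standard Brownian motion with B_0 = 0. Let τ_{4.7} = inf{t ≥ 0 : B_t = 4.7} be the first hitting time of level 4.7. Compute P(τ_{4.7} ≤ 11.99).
P(τ_{4.7} ≤ 11.99) = 2(1 − Φ(4.7/√11.99)) = 2(1 − Φ(1.3573)) ≈ 0.1747

By the reflection principle for standard BM, P(τ_b ≤ t) = 2 · P(B_t ≥ b). Since B_t ~ N(0, t), P(B_t ≥ 4.7) = 1 − Φ(4.7/√t) = 1 − Φ(4.7/√11.99) = 1 − Φ(1.3573) ≈ 0.08734. Doubling: P(τ_{4.7} ≤ 11.99) ≈ 2 · 0.08734 = 0.17468 ≈ 0.1747.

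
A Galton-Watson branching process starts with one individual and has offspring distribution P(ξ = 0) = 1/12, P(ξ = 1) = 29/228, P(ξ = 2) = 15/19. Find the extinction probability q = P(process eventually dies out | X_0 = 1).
q = 19/180

The pgf is f(s) = 1/12 + 29/228·s + 15/19·s². The extinction probability q is the smallest fixed point of f in [0, 1]. Setting s = f(s):
  15/19·s² + (29/228 − 1)·s + 1/12 = 0
  15/19·s² − (1/12 + 15/19)·s + 1/12 = 0
which factors as (s − 1)·(15/19·s − 1/12) = 0, giving roots s = 1 and s = (1/12)/(15/19) = 19/180.
Mean offspring μ = 29/228 + 2·15/19 = 389/228 > 1 (supercritical), so q < 1. The extinction probability is the smaller root: q = (1/12)/(15/19) = 19/180.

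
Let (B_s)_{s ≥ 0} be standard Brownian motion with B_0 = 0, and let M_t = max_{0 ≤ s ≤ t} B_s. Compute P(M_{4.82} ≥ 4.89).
P(M_{4.82} ≥ 4.89) = 2·P(B_{4.82} ≥ 4.89) = 2(1 − Φ(4.89/√4.82)) ≈ 0.0259

By the reflection principle for Brownian motion, P(M_t ≥ a) = 2 · P(B_t ≥ a) for a ≥ 0. Since B_t ~ N(0, t), P(B_t ≥ 4.89) = 1 − Φ(4.89/√t) = 1 − Φ(4.89/√4.82) = 1 − Φ(2.2273). So
  P(M_{4.82} ≥ 4.89) = 2(1 − Φ(2.2273)) ≈ 0.0259.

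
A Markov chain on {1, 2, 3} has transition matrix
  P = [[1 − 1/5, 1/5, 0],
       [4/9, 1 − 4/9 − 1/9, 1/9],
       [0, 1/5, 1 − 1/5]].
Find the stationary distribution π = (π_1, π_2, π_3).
π = (10/17, 9/34, 5/34)

This is a birth-death chain on three states, which satisfies detailed balance: π_1 · P_{12} = π_2 · P_{21} and π_2 · P_{23} = π_3 · P_{32}.
From π_1 · 1/5 = π_2 · 4/9: π_2/π_1 = (1/5)/(4/9) = 9/20.
From π_2 · 1/9 = π_3 · 1/5: π_3/π_2 = (1/9)/(1/5) = 5/9.
Take π_1 proportional to 1; then unnormalized π = (1, 9/20, 1/4). Normalize by dividing by the sum 17/10:
  π = (10/17, 9/34, 5/34).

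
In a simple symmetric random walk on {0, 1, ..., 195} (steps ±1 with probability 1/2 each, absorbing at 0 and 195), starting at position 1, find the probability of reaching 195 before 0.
P(hit 195 before 0) = 1/195

Let u_k = P(hit 195 before 0 | start at k). Then u_0 = 0, u_195 = 1, and u_k = u_{k-1}/2 + u_{k+1}/2 for 1 ≤ k ≤ 194. This harmonic recurrence is solved by u_k = k/195, giving u_1 = 1/195.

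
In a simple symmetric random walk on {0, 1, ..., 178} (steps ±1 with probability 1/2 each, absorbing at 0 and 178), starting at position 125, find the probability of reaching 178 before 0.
P(hit 178 before 0) = 125/178

Let u_k = P(hit 178 before 0 | start at k). Then u_0 = 0, u_178 = 1, and u_k = u_{k-1}/2 + u_{k+1}/2 for 1 ≤ k ≤ 177. This harmonic recurrence is solved by u_k = k/178, giving u_125 = 125/178.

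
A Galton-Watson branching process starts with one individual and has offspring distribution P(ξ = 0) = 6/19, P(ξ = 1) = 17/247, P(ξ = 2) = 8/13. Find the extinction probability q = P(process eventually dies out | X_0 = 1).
q = 39/76

The pgf is f(s) = 6/19 + 17/247·s + 8/13·s². The extinction probability q is the smallest fixed point of f in [0, 1]. Setting s = f(s):
  8/13·s² + (17/247 − 1)·s + 6/19 = 0
  8/13·s² − (6/19 + 8/13)·s + 6/19 = 0
which factors as (s − 1)·(8/13·s − 6/19) = 0, giving roots s = 1 and s = (6/19)/(8/13) = 39/76.
Mean offspring μ = 17/247 + 2·8/13 = 321/247 > 1 (supercritical), so q < 1. The extinction probability is the smaller root: q = (6/19)/(8/13) = 39/76.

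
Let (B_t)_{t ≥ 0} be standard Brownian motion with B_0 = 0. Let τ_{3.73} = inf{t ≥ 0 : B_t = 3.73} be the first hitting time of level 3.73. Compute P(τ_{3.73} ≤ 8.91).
P(τ_{3.73} ≤ 8.91) = 2(1 − Φ(3.73/√8.91)) = 2(1 − Φ(1.2496)) ≈ 0.2114

By the reflection principle for standard BM, P(τ_b ≤ t) = 2 · P(B_t ≥ b). Since B_t ~ N(0, t), P(B_t ≥ 3.73) = 1 − Φ(3.73/√t) = 1 − Φ(3.73/√8.91) = 1 − Φ(1.2496) ≈ 0.10572. Doubling: P(τ_{3.73} ≤ 8.91) ≈ 2 · 0.10572 = 0.21144 ≈ 0.2114.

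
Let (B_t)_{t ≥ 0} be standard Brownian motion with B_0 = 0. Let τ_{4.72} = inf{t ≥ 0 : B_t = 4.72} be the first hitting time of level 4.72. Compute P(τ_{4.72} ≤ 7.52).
P(τ_{4.72} ≤ 7.52) = 2(1 − Φ(4.72/√7.52)) = 2(1 − Φ(1.7212)) ≈ 0.0852

By the reflection principle for standard BM, P(τ_b ≤ t) = 2 · P(B_t ≥ b). Since B_t ~ N(0, t), P(B_t ≥ 4.72) = 1 − Φ(4.72/√t) = 1 − Φ(4.72/√7.52) = 1 − Φ(1.7212) ≈ 0.04261. Doubling: P(τ_{4.72} ≤ 7.52) ≈ 2 · 0.04261 = 0.08522 ≈ 0.0852.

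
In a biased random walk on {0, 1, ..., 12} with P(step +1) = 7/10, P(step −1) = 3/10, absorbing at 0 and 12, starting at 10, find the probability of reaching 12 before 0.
P(hit 12 before 0) = (1 − (3/7)^10) / (1 − (3/7)^12) = 345959845/346018894

Let u_k denote P(reach 12 before 0 | start at k). Boundary: u_0 = 0, u_12 = 1. Recurrence: u_k = 7/10·u_{k+1} + 3/10·u_{k-1} for 1 ≤ k ≤ 11. Try u_k = A + B·r^k with r = q/p = (3/10)/(7/10) = 3/7. Substitution satisfies the recurrence; boundary conditions give:
  u_k = (1 − r^k) / (1 − r^N) = (1 − (3/7)^10) / (1 − (3/7)^12) = 345959845/346018894.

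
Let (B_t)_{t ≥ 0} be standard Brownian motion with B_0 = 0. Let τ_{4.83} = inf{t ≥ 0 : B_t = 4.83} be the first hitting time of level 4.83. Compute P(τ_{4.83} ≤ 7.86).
P(τ_{4.83} ≤ 7.86) = 2(1 − Φ(4.83/√7.86)) = 2(1 − Φ(1.7228)) ≈ 0.0849

By the reflection principle for standard BM, P(τ_b ≤ t) = 2 · P(B_t ≥ b). Since B_t ~ N(0, t), P(B_t ≥ 4.83) = 1 − Φ(4.83/√t) = 1 − Φ(4.83/√7.86) = 1 − Φ(1.7228) ≈ 0.04246. Doubling: P(τ_{4.83} ≤ 7.86) ≈ 2 · 0.04246 = 0.08492 ≈ 0.0849.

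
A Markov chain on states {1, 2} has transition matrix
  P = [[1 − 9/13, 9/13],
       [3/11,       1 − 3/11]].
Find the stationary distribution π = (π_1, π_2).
π_1 = 13/46, π_2 = 33/46

Solve πP = π with π_1 + π_2 = 1. From πP = π: π_1 · (1 − 9/13) + π_2 · 3/11 = π_1 ⇒ π_2 · 3/11 = π_1 · 9/13 ⇒ π_2/π_1 = (9/13)/(3/11) = 33/13. Together with π_1 + π_2 = 1:
  π_1 = (3/11)/(9/13 + 3/11) = (3/11)/(138/143) = 13/46,
  π_2 = (9/13)/(9/13 + 3/11) = (9/13)/(138/143) = 33/46.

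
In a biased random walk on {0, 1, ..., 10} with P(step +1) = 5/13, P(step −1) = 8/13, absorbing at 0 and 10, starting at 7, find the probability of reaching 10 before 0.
P(hit 10 before 0) = (1 − (8/5)^7) / (1 − (8/5)^10) = 84126125/354658733

Let u_k denote P(reach 10 before 0 | start at k). Boundary: u_0 = 0, u_10 = 1. Recurrence: u_k = 5/13·u_{k+1} + 8/13·u_{k-1} for 1 ≤ k ≤ 9. Try u_k = A + B·r^k with r = q/p = (8/13)/(5/13) = 8/5. Substitution satisfies the recurrence; boundary conditions give:
  u_k = (1 − r^k) / (1 − r^N) = (1 − (8/5)^7) / (1 − (8/5)^10) = 84126125/354658733.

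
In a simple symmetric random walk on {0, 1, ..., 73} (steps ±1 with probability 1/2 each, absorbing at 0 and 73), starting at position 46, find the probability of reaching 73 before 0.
P(hit 73 before 0) = 46/73

Let u_k = P(hit 73 before 0 | start at k). Then u_0 = 0, u_73 = 1, and u_k = u_{k-1}/2 + u_{k+1}/2 for 1 ≤ k ≤ 72. This harmonic recurrence is solved by u_k = k/73, giving u_46 = 46/73.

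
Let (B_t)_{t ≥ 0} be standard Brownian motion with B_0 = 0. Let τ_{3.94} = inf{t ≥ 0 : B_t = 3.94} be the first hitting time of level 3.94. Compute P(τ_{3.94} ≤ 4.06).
P(τ_{3.94} ≤ 4.06) = 2(1 − Φ(3.94/√4.06)) = 2(1 − Φ(1.9554)) ≈ 0.0505

By the reflection principle for standard BM, P(τ_b ≤ t) = 2 · P(B_t ≥ b). Since B_t ~ N(0, t), P(B_t ≥ 3.94) = 1 − Φ(3.94/√t) = 1 − Φ(3.94/√4.06) = 1 − Φ(1.9554) ≈ 0.02527. Doubling: P(τ_{3.94} ≤ 4.06) ≈ 2 · 0.02527 = 0.05054 ≈ 0.0505.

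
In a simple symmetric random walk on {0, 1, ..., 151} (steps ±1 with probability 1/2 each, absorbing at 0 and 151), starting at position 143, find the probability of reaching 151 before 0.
P(hit 151 before 0) = 143/151

Let u_k = P(hit 151 before 0 | start at k). Then u_0 = 0, u_151 = 1, and u_k = u_{k-1}/2 + u_{k+1}/2 for 1 ≤ k ≤ 150. This harmonic recurrence is solved by u_k = k/151, giving u_143 = 143/151.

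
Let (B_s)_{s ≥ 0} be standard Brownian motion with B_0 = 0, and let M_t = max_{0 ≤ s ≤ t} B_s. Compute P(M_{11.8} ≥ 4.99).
P(M_{11.8} ≥ 4.99) = 2·P(B_{11.8} ≥ 4.99) = 2(1 − Φ(4.99/√11.8)) ≈ 0.1463

By the reflection principle for Brownian motion, P(M_t ≥ a) = 2 · P(B_t ≥ a) for a ≥ 0. Since B_t ~ N(0, t), P(B_t ≥ 4.99) = 1 − Φ(4.99/√t) = 1 − Φ(4.99/√11.8) = 1 − Φ(1.4526). So
  P(M_{11.8} ≥ 4.99) = 2(1 − Φ(1.4526)) ≈ 0.1463.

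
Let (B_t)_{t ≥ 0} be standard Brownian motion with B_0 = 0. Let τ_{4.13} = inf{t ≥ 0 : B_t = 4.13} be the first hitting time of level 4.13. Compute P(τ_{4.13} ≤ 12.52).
P(τ_{4.13} ≤ 12.52) = 2(1 − Φ(4.13/√12.52)) = 2(1 − Φ(1.1672)) ≈ 0.2431

By the reflection principle for standard BM, P(τ_b ≤ t) = 2 · P(B_t ≥ b). Since B_t ~ N(0, t), P(B_t ≥ 4.13) = 1 − Φ(4.13/√t) = 1 − Φ(4.13/√12.52) = 1 − Φ(1.1672) ≈ 0.12156. Doubling: P(τ_{4.13} ≤ 12.52) ≈ 2 · 0.12156 = 0.24312 ≈ 0.2431.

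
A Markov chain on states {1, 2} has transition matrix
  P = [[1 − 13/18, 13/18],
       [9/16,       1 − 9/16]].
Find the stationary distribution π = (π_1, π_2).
π_1 = 81/185, π_2 = 104/185

Solve πP = π with π_1 + π_2 = 1. From πP = π: π_1 · (1 − 13/18) + π_2 · 9/16 = π_1 ⇒ π_2 · 9/16 = π_1 · 13/18 ⇒ π_2/π_1 = (13/18)/(9/16) = 104/81. Together with π_1 + π_2 = 1:
  π_1 = (9/16)/(13/18 + 9/16) = (9/16)/(185/144) = 81/185,
  π_2 = (13/18)/(13/18 + 9/16) = (13/18)/(185/144) = 104/185.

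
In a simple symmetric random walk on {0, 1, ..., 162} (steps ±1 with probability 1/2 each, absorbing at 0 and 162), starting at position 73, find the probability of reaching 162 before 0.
P(hit 162 before 0) = 73/162

Let u_k = P(hit 162 before 0 | start at k). Then u_0 = 0, u_162 = 1, and u_k = u_{k-1}/2 + u_{k+1}/2 for 1 ≤ k ≤ 161. This harmonic recurrence is solved by u_k = k/162, giving u_73 = 73/162.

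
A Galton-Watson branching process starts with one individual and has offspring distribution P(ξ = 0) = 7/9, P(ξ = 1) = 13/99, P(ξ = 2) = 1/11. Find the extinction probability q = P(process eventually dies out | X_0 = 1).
q = 1

Mean offspring μ = 0·7/9 + 1·13/99 + 2·1/11 = 31/99 ≤ 1. For μ ≤ 1 with offspring not concentrated at 1, the Galton-Watson process goes extinct almost surely, so q = 1.
(Algebraic check: The pgf is f(s) = 7/9 + 13/99·s + 1/11·s². The extinction probability q is the smallest fixed point of f in [0, 1]. Setting s = f(s):
  1/11·s² + (13/99 − 1)·s + 7/9 = 0
  1/11·s² − (7/9 + 1/11)·s + 7/9 = 0
which factors as (s − 1)·(1/11·s − 7/9) = 0, giving roots s = 1 and s = (7/9)/(1/11) = 77/9. Since 77/9 ≥ 1, the smallest root in [0, 1] is s = 1.)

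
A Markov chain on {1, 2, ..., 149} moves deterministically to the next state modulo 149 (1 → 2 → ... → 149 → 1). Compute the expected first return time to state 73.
E[T_73 | X_0 = 73] = 149

The chain cycles deterministically, so starting at state 73 it returns in exactly 149 steps. Equivalently, the stationary distribution is uniform π_j = 1/149 for every state j, so by Kac's formula E[T_73] = 1/π_73 = 149.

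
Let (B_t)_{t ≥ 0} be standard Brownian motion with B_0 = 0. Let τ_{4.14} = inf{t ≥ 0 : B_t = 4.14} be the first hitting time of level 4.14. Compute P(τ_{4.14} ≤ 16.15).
P(τ_{4.14} ≤ 16.15) = 2(1 − Φ(4.14/√16.15)) = 2(1 − Φ(1.0302)) ≈ 0.3029

By the reflection principle for standard BM, P(τ_b ≤ t) = 2 · P(B_t ≥ b). Since B_t ~ N(0, t), P(B_t ≥ 4.14) = 1 − Φ(4.14/√t) = 1 − Φ(4.14/√16.15) = 1 − Φ(1.0302) ≈ 0.15146. Doubling: P(τ_{4.14} ≤ 16.15) ≈ 2 · 0.15146 = 0.30292 ≈ 0.3029.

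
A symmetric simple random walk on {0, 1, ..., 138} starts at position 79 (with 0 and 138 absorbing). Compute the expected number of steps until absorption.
E[τ | X_0 = 79] = 4661

Let v_k = E[τ | X_0 = k]. Boundary: v_0 = v_138 = 0. Recurrence: v_k = 1 + (v_{k-1} + v_{k+1})/2 for 1 ≤ k ≤ 137. The particular solution to v_k − (v_{k-1} + v_{k+1})/2 = 1 is v_k = −k^2. Adding homogeneous solution A + B k and matching boundaries gives v_k = k (138 − k). Substituting k = 79: v_79 = 79 · 59 = 4661.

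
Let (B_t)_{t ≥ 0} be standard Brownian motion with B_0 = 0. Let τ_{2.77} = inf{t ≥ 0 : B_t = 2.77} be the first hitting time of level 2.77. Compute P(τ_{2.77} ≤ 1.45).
P(τ_{2.77} ≤ 1.45) = 2(1 − Φ(2.77/√1.45)) = 2(1 − Φ(2.3004)) ≈ 0.0214

By the reflection principle for standard BM, P(τ_b ≤ t) = 2 · P(B_t ≥ b). Since B_t ~ N(0, t), P(B_t ≥ 2.77) = 1 − Φ(2.77/√t) = 1 − Φ(2.77/√1.45) = 1 − Φ(2.3004) ≈ 0.01071. Doubling: P(τ_{2.77} ≤ 1.45) ≈ 2 · 0.01071 = 0.02142 ≈ 0.0214.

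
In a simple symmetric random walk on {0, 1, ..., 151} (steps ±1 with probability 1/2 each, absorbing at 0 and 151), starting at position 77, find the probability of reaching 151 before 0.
P(hit 151 before 0) = 77/151

Let u_k = P(hit 151 before 0 | start at k). Then u_0 = 0, u_151 = 1, and u_k = u_{k-1}/2 + u_{k+1}/2 for 1 ≤ k ≤ 150. This harmonic recurrence is solved by u_k = k/151, giving u_77 = 77/151.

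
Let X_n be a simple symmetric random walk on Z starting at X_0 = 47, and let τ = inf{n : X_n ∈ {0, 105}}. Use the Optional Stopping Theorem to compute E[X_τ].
E[X_τ] = 47

X_n is a martingale and τ is a bounded-mean stopping time (indeed τ is finite a.s. with bounded expectation since the walk is in a bounded region). By the OST, E[X_τ] = E[X_0] = 47. Equivalently: E[X_τ] = 105 · P(hit 105 first) + 0 · P(hit 0 first) = 105 · (47/105) = 47.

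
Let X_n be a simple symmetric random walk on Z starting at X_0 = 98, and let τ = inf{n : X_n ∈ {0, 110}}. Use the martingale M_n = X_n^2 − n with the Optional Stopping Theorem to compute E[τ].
E[τ] = 1176

M_n = X_n^2 − n is a martingale (since E[X_{n+1}^2 | F_n] = X_n^2 + 1). By OST (τ has finite mean in a bounded region), E[M_τ] = E[M_0] = X_0^2 − 0 = 98^2 = 9604. Also E[M_τ] = E[X_τ^2] − E[τ]. The walk exits at 0 or 110, with P(hit 110 first) = 98/110, so E[X_τ^2] = 110^2 · 98/110 + 0 = 10780. Thus E[τ] = E[X_τ^2] − E[M_τ] = 10780 − 9604 = 1176 = 98(110 − 98) = 1176.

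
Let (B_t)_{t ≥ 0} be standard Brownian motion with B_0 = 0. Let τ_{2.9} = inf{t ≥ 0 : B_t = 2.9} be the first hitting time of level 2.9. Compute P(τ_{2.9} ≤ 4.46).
P(τ_{2.9} ≤ 4.46) = 2(1 − Φ(2.9/√4.46)) = 2(1 − Φ(1.3732)) ≈ 0.1697

By the reflection principle for standard BM, P(τ_b ≤ t) = 2 · P(B_t ≥ b). Since B_t ~ N(0, t), P(B_t ≥ 2.9) = 1 − Φ(2.9/√t) = 1 − Φ(2.9/√4.46) = 1 − Φ(1.3732) ≈ 0.08485. Doubling: P(τ_{2.9} ≤ 4.46) ≈ 2 · 0.08485 = 0.16970 ≈ 0.1697.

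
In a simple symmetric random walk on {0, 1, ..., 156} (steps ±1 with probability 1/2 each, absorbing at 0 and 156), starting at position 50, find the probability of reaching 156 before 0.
P(hit 156 before 0) = 50/156 = 25/78

Let u_k = P(hit 156 before 0 | start at k). Then u_0 = 0, u_156 = 1, and u_k = u_{k-1}/2 + u_{k+1}/2 for 1 ≤ k ≤ 155. This harmonic recurrence is solved by u_k = k/156, giving u_50 = 50/156 = 25/78.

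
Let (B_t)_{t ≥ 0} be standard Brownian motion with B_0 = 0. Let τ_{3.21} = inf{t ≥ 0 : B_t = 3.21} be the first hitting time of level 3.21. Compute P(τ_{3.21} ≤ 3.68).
P(τ_{3.21} ≤ 3.68) = 2(1 − Φ(3.21/√3.68)) = 2(1 − Φ(1.6733)) ≈ 0.0943

By the reflection principle for standard BM, P(τ_b ≤ t) = 2 · P(B_t ≥ b). Since B_t ~ N(0, t), P(B_t ≥ 3.21) = 1 − Φ(3.21/√t) = 1 − Φ(3.21/√3.68) = 1 − Φ(1.6733) ≈ 0.04713. Doubling: P(τ_{3.21} ≤ 3.68) ≈ 2 · 0.04713 = 0.09426 ≈ 0.0943.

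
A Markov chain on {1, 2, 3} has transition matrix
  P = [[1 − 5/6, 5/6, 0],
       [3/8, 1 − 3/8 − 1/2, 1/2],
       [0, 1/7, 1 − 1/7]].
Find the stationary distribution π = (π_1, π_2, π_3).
π = (1/11, 20/99, 70/99)

This is a birth-death chain on three states, which satisfies detailed balance: π_1 · P_{12} = π_2 · P_{21} and π_2 · P_{23} = π_3 · P_{32}.
From π_1 · 5/6 = π_2 · 3/8: π_2/π_1 = (5/6)/(3/8) = 20/9.
From π_2 · 1/2 = π_3 · 1/7: π_3/π_2 = (1/2)/(1/7) = 7/2.
Take π_1 proportional to 1; then unnormalized π = (1, 20/9, 70/9). Normalize by dividing by the sum 11:
  π = (1/11, 20/99, 70/99).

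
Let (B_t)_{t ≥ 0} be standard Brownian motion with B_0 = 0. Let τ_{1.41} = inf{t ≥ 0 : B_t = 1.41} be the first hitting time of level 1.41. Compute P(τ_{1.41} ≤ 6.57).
P(τ_{1.41} ≤ 6.57) = 2(1 − Φ(1.41/√6.57)) = 2(1 − Φ(0.5501)) ≈ 0.5823

By the reflection principle for standard BM, P(τ_b ≤ t) = 2 · P(B_t ≥ b). Since B_t ~ N(0, t), P(B_t ≥ 1.41) = 1 − Φ(1.41/√t) = 1 − Φ(1.41/√6.57) = 1 − Φ(0.5501) ≈ 0.29113. Doubling: P(τ_{1.41} ≤ 6.57) ≈ 2 · 0.29113 = 0.58226 ≈ 0.5823.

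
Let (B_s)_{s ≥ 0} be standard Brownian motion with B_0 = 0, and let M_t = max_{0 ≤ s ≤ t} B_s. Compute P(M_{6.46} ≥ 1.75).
P(M_{6.46} ≥ 1.75) = 2·P(B_{6.46} ≥ 1.75) = 2(1 − Φ(1.75/√6.46)) ≈ 0.4911

By the reflection principle for Brownian motion, P(M_t ≥ a) = 2 · P(B_t ≥ a) for a ≥ 0. Since B_t ~ N(0, t), P(B_t ≥ 1.75) = 1 − Φ(1.75/√t) = 1 − Φ(1.75/√6.46) = 1 − Φ(0.6885). So
  P(M_{6.46} ≥ 1.75) = 2(1 − Φ(0.6885)) ≈ 0.4911.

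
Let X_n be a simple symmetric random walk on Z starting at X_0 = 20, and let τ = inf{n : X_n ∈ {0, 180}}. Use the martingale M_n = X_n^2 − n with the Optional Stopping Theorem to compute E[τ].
E[τ] = 3200

M_n = X_n^2 − n is a martingale (since E[X_{n+1}^2 | F_n] = X_n^2 + 1). By OST (τ has finite mean in a bounded region), E[M_τ] = E[M_0] = X_0^2 − 0 = 20^2 = 400. Also E[M_τ] = E[X_τ^2] − E[τ]. The walk exits at 0 or 180, with P(hit 180 first) = 20/180, so E[X_τ^2] = 180^2 · 20/180 + 0 = 3600. Thus E[τ] = E[X_τ^2] − E[M_τ] = 3600 − 400 = 3200 = 20(180 − 20) = 3200.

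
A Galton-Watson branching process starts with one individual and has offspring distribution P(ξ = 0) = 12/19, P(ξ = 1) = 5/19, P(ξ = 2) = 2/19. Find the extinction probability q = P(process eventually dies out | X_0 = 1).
q = 1

Mean offspring μ = 0·12/19 + 1·5/19 + 2·2/19 = 9/19 ≤ 1. For μ ≤ 1 with offspring not concentrated at 1, the Galton-Watson process goes extinct almost surely, so q = 1.
(Algebraic check: The pgf is f(s) = 12/19 + 5/19·s + 2/19·s². The extinction probability q is the smallest fixed point of f in [0, 1]. Setting s = f(s):
  2/19·s² + (5/19 − 1)·s + 12/19 = 0
  2/19·s² − (12/19 + 2/19)·s + 12/19 = 0
which factors as (s − 1)·(2/19·s − 12/19) = 0, giving roots s = 1 and s = (12/19)/(2/19) = 6. Since 6 ≥ 1, the smallest root in [0, 1] is s = 1.)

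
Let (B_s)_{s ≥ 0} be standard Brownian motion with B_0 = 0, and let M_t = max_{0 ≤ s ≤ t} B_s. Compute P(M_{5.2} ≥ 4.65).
P(M_{5.2} ≥ 4.65) = 2·P(B_{5.2} ≥ 4.65) = 2(1 − Φ(4.65/√5.2)) ≈ 0.0414

By the reflection principle for Brownian motion, P(M_t ≥ a) = 2 · P(B_t ≥ a) for a ≥ 0. Since B_t ~ N(0, t), P(B_t ≥ 4.65) = 1 − Φ(4.65/√t) = 1 − Φ(4.65/√5.2) = 1 − Φ(2.0392). So
  P(M_{5.2} ≥ 4.65) = 2(1 − Φ(2.0392)) ≈ 0.0414.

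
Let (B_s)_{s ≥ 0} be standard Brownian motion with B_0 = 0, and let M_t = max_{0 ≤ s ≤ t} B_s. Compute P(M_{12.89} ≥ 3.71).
P(M_{12.89} ≥ 3.71) = 2·P(B_{12.89} ≥ 3.71) = 2(1 − Φ(3.71/√12.89)) ≈ 0.3014

By the reflection principle for Brownian motion, P(M_t ≥ a) = 2 · P(B_t ≥ a) for a ≥ 0. Since B_t ~ N(0, t), P(B_t ≥ 3.71) = 1 − Φ(3.71/√t) = 1 − Φ(3.71/√12.89) = 1 − Φ(1.0334). So
  P(M_{12.89} ≥ 3.71) = 2(1 − Φ(1.0334)) ≈ 0.3014.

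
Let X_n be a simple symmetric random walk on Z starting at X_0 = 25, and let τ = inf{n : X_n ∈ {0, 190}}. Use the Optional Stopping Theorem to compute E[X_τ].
E[X_τ] = 25

X_n is a martingale and τ is a bounded-mean stopping time (indeed τ is finite a.s. with bounded expectation since the walk is in a bounded region). By the OST, E[X_τ] = E[X_0] = 25. Equivalently: E[X_τ] = 190 · P(hit 190 first) + 0 · P(hit 0 first) = 190 · (25/190) = 25.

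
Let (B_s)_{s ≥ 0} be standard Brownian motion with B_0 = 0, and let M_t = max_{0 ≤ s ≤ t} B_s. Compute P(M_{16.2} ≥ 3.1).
P(M_{16.2} ≥ 3.1) = 2·P(B_{16.2} ≥ 3.1) = 2(1 − Φ(3.1/√16.2)) ≈ 0.4412

By the reflection principle for Brownian motion, P(M_t ≥ a) = 2 · P(B_t ≥ a) for a ≥ 0. Since B_t ~ N(0, t), P(B_t ≥ 3.1) = 1 − Φ(3.1/√t) = 1 − Φ(3.1/√16.2) = 1 − Φ(0.7702). So
  P(M_{16.2} ≥ 3.1) = 2(1 − Φ(0.7702)) ≈ 0.4412.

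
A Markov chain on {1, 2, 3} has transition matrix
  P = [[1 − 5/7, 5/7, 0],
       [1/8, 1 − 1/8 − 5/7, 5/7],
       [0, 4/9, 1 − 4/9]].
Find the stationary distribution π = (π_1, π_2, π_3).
π = (49/779, 280/779, 450/779)

This is a birth-death chain on three states, which satisfies detailed balance: π_1 · P_{12} = π_2 · P_{21} and π_2 · P_{23} = π_3 · P_{32}.
From π_1 · 5/7 = π_2 · 1/8: π_2/π_1 = (5/7)/(1/8) = 40/7.
From π_2 · 5/7 = π_3 · 4/9: π_3/π_2 = (5/7)/(4/9) = 45/28.
Take π_1 proportional to 1; then unnormalized π = (1, 40/7, 450/49). Normalize by dividing by the sum 779/49:
  π = (49/779, 280/779, 450/779).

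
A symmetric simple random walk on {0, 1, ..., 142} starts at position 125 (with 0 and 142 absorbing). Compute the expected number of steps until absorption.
E[τ | X_0 = 125] = 2125

Let v_k = E[τ | X_0 = k]. Boundary: v_0 = v_142 = 0. Recurrence: v_k = 1 + (v_{k-1} + v_{k+1})/2 for 1 ≤ k ≤ 141. The particular solution to v_k − (v_{k-1} + v_{k+1})/2 = 1 is v_k = −k^2. Adding homogeneous solution A + B k and matching boundaries gives v_k = k (142 − k). Substituting k = 125: v_125 = 125 · 17 = 2125.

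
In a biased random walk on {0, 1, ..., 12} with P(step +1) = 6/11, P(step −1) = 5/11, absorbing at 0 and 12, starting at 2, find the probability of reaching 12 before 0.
P(hit 12 before 0) = (1 − (5/6)^2) / (1 − (5/6)^12) = 60466176/175694701

Let u_k denote P(reach 12 before 0 | start at k). Boundary: u_0 = 0, u_12 = 1. Recurrence: u_k = 6/11·u_{k+1} + 5/11·u_{k-1} for 1 ≤ k ≤ 11. Try u_k = A + B·r^k with r = q/p = (5/11)/(6/11) = 5/6. Substitution satisfies the recurrence; boundary conditions give:
  u_k = (1 − r^k) / (1 − r^N) = (1 − (5/6)^2) / (1 − (5/6)^12) = 60466176/175694701.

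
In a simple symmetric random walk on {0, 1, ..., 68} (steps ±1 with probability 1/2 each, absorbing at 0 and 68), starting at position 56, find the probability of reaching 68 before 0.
P(hit 68 before 0) = 56/68 = 14/17

Let u_k = P(hit 68 before 0 | start at k). Then u_0 = 0, u_68 = 1, and u_k = u_{k-1}/2 + u_{k+1}/2 for 1 ≤ k ≤ 67. This harmonic recurrence is solved by u_k = k/68, giving u_56 = 56/68 = 14/17.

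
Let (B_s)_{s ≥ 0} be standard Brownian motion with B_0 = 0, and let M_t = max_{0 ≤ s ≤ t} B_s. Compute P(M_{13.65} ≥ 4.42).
P(M_{13.65} ≥ 4.42) = 2·P(B_{13.65} ≥ 4.42) = 2(1 − Φ(4.42/√13.65)) ≈ 0.2316

By the reflection principle for Brownian motion, P(M_t ≥ a) = 2 · P(B_t ≥ a) for a ≥ 0. Since B_t ~ N(0, t), P(B_t ≥ 4.42) = 1 − Φ(4.42/√t) = 1 − Φ(4.42/√13.65) = 1 − Φ(1.1963). So
  P(M_{13.65} ≥ 4.42) = 2(1 − Φ(1.1963)) ≈ 0.2316.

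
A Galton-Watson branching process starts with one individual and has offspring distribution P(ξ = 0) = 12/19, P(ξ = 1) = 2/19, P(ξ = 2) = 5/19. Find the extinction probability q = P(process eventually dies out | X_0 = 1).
q = 1

Mean offspring μ = 0·12/19 + 1·2/19 + 2·5/19 = 12/19 ≤ 1. For μ ≤ 1 with offspring not concentrated at 1, the Galton-Watson process goes extinct almost surely, so q = 1.
(Algebraic check: The pgf is f(s) = 12/19 + 2/19·s + 5/19·s². The extinction probability q is the smallest fixed point of f in [0, 1]. Setting s = f(s):
  5/19·s² + (2/19 − 1)·s + 12/19 = 0
  5/19·s² − (12/19 + 5/19)·s + 12/19 = 0
which factors as (s − 1)·(5/19·s − 12/19) = 0, giving roots s = 1 and s = (12/19)/(5/19) = 12/5. Since 12/5 ≥ 1, the smallest root in [0, 1] is s = 1.)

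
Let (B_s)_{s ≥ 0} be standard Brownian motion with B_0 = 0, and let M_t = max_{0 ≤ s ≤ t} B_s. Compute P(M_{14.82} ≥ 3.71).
P(M_{14.82} ≥ 3.71) = 2·P(B_{14.82} ≥ 3.71) = 2(1 − Φ(3.71/√14.82)) ≈ 0.3352

By the reflection principle for Brownian motion, P(M_t ≥ a) = 2 · P(B_t ≥ a) for a ≥ 0. Since B_t ~ N(0, t), P(B_t ≥ 3.71) = 1 − Φ(3.71/√t) = 1 − Φ(3.71/√14.82) = 1 − Φ(0.9637). So
  P(M_{14.82} ≥ 3.71) = 2(1 − Φ(0.9637)) ≈ 0.3352.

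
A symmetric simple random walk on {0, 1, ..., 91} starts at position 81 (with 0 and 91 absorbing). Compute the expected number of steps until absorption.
E[τ | X_0 = 81] = 810

Let v_k = E[τ | X_0 = k]. Boundary: v_0 = v_91 = 0. Recurrence: v_k = 1 + (v_{k-1} + v_{k+1})/2 for 1 ≤ k ≤ 90. The particular solution to v_k − (v_{k-1} + v_{k+1})/2 = 1 is v_k = −k^2. Adding homogeneous solution A + B k and matching boundaries gives v_k = k (91 − k). Substituting k = 81: v_81 = 81 · 10 = 810.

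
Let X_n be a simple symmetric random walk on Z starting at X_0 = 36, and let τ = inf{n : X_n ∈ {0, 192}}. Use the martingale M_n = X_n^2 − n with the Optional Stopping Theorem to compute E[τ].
E[τ] = 5616

M_n = X_n^2 − n is a martingale (since E[X_{n+1}^2 | F_n] = X_n^2 + 1). By OST (τ has finite mean in a bounded region), E[M_τ] = E[M_0] = X_0^2 − 0 = 36^2 = 1296. Also E[M_τ] = E[X_τ^2] − E[τ]. The walk exits at 0 or 192, with P(hit 192 first) = 36/192, so E[X_τ^2] = 192^2 · 36/192 + 0 = 6912. Thus E[τ] = E[X_τ^2] − E[M_τ] = 6912 − 1296 = 5616 = 36(192 − 36) = 5616.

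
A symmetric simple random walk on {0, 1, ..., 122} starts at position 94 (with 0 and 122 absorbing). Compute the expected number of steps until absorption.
E[τ | X_0 = 94] = 2632

Let v_k = E[τ | X_0 = k]. Boundary: v_0 = v_122 = 0. Recurrence: v_k = 1 + (v_{k-1} + v_{k+1})/2 for 1 ≤ k ≤ 121. The particular solution to v_k − (v_{k-1} + v_{k+1})/2 = 1 is v_k = −k^2. Adding homogeneous solution A + B k and matching boundaries gives v_k = k (122 − k). Substituting k = 94: v_94 = 94 · 28 = 2632.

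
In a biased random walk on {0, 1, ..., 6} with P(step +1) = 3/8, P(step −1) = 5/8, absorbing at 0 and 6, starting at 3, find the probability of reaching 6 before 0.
P(hit 6 before 0) = (1 − (5/3)^3) / (1 − (5/3)^6) = 27/152

Let u_k denote P(reach 6 before 0 | start at k). Boundary: u_0 = 0, u_6 = 1. Recurrence: u_k = 3/8·u_{k+1} + 5/8·u_{k-1} for 1 ≤ k ≤ 5. Try u_k = A + B·r^k with r = q/p = (5/8)/(3/8) = 5/3. Substitution satisfies the recurrence; boundary conditions give:
  u_k = (1 − r^k) / (1 − r^N) = (1 − (5/3)^3) / (1 − (5/3)^6) = 27/152.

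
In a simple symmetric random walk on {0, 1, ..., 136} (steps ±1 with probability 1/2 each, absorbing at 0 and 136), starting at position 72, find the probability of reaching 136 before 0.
P(hit 136 before 0) = 72/136 = 9/17

Let u_k = P(hit 136 before 0 | start at k). Then u_0 = 0, u_136 = 1, and u_k = u_{k-1}/2 + u_{k+1}/2 for 1 ≤ k ≤ 135. This harmonic recurrence is solved by u_k = k/136, giving u_72 = 72/136 = 9/17.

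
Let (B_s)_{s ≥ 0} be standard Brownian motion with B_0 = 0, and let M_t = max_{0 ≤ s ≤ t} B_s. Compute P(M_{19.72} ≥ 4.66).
P(M_{19.72} ≥ 4.66) = 2·P(B_{19.72} ≥ 4.66) = 2(1 − Φ(4.66/√19.72)) ≈ 0.2940

By the reflection principle for Brownian motion, P(M_t ≥ a) = 2 · P(B_t ≥ a) for a ≥ 0. Since B_t ~ N(0, t), P(B_t ≥ 4.66) = 1 − Φ(4.66/√t) = 1 − Φ(4.66/√19.72) = 1 − Φ(1.0494). So
  P(M_{19.72} ≥ 4.66) = 2(1 − Φ(1.0494)) ≈ 0.2940.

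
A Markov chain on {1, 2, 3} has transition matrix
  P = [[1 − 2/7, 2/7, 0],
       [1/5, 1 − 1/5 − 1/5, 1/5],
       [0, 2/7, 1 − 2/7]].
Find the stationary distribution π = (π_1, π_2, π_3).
π = (7/24, 5/12, 7/24)

This is a birth-death chain on three states, which satisfies detailed balance: π_1 · P_{12} = π_2 · P_{21} and π_2 · P_{23} = π_3 · P_{32}.
From π_1 · 2/7 = π_2 · 1/5: π_2/π_1 = (2/7)/(1/5) = 10/7.
From π_2 · 1/5 = π_3 · 2/7: π_3/π_2 = (1/5)/(2/7) = 7/10.
Take π_1 proportional to 1; then unnormalized π = (1, 10/7, 1). Normalize by dividing by the sum 24/7:
  π = (7/24, 5/12, 7/24).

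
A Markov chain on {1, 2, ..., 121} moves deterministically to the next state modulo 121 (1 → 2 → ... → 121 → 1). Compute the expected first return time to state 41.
E[T_41 | X_0 = 41] = 121

The chain cycles deterministically, so starting at state 41 it returns in exactly 121 steps. Equivalently, the stationary distribution is uniform π_j = 1/121 for every state j, so by Kac's formula E[T_41] = 1/π_41 = 121.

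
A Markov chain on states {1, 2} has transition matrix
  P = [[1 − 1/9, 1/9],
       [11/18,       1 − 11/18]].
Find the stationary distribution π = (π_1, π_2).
π_1 = 11/13, π_2 = 2/13

Solve πP = π with π_1 + π_2 = 1. From πP = π: π_1 · (1 − 1/9) + π_2 · 11/18 = π_1 ⇒ π_2 · 11/18 = π_1 · 1/9 ⇒ π_2/π_1 = (1/9)/(11/18) = 2/11. Together with π_1 + π_2 = 1:
  π_1 = (11/18)/(1/9 + 11/18) = (11/18)/(13/18) = 11/13,
  π_2 = (1/9)/(1/9 + 11/18) = (1/9)/(13/18) = 2/13.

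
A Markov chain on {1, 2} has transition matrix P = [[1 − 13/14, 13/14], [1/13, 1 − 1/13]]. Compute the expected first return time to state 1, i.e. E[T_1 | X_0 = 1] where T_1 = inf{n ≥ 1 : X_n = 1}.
E[T_1 | X_0 = 1] = 1/π_1 = 183/14

For an irreducible recurrent Markov chain with stationary distribution π, E[T_i | X_0 = i] = 1/π_i (Kac's formula). Here π_1 = (1/13)/(13/14 + 1/13) = (1/13)/(183/182) = 14/183, so E[T_1 | X_0 = 1] = 1/π_1 = (13/14 + 1/13)/(1/13) = (183/182)/(1/13) = 183/14.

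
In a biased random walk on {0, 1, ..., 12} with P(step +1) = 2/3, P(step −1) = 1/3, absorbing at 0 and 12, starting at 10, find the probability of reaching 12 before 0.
P(hit 12 before 0) = (1 − (1/2)^10) / (1 − (1/2)^12) = 1364/1365

Let u_k denote P(reach 12 before 0 | start at k). Boundary: u_0 = 0, u_12 = 1. Recurrence: u_k = 2/3·u_{k+1} + 1/3·u_{k-1} for 1 ≤ k ≤ 11. Try u_k = A + B·r^k with r = q/p = (1/3)/(2/3) = 1/2. Substitution satisfies the recurrence; boundary conditions give:
  u_k = (1 − r^k) / (1 − r^N) = (1 − (1/2)^10) / (1 − (1/2)^12) = 1364/1365.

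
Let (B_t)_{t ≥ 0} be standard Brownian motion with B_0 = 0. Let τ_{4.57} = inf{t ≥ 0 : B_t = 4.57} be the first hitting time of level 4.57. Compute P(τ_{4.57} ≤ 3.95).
P(τ_{4.57} ≤ 3.95) = 2(1 − Φ(4.57/√3.95)) = 2(1 − Φ(2.2994)) ≈ 0.0215

By the reflection principle for standard BM, P(τ_b ≤ t) = 2 · P(B_t ≥ b). Since B_t ~ N(0, t), P(B_t ≥ 4.57) = 1 − Φ(4.57/√t) = 1 − Φ(4.57/√3.95) = 1 − Φ(2.2994) ≈ 0.01074. Doubling: P(τ_{4.57} ≤ 3.95) ≈ 2 · 0.01074 = 0.02148 ≈ 0.0215.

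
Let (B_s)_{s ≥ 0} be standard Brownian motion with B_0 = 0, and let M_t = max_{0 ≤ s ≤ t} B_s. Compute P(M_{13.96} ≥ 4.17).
P(M_{13.96} ≥ 4.17) = 2·P(B_{13.96} ≥ 4.17) = 2(1 − Φ(4.17/√13.96)) ≈ 0.2644

By the reflection principle for Brownian motion, P(M_t ≥ a) = 2 · P(B_t ≥ a) for a ≥ 0. Since B_t ~ N(0, t), P(B_t ≥ 4.17) = 1 − Φ(4.17/√t) = 1 − Φ(4.17/√13.96) = 1 − Φ(1.1161). So
  P(M_{13.96} ≥ 4.17) = 2(1 − Φ(1.1161)) ≈ 0.2644.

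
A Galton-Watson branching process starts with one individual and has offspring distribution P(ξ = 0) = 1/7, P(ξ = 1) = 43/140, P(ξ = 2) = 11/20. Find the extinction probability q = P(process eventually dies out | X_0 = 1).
q = 20/77

The pgf is f(s) = 1/7 + 43/140·s + 11/20·s². The extinction probability q is the smallest fixed point of f in [0, 1]. Setting s = f(s):
  11/20·s² + (43/140 − 1)·s + 1/7 = 0
  11/20·s² − (1/7 + 11/20)·s + 1/7 = 0
which factors as (s − 1)·(11/20·s − 1/7) = 0, giving roots s = 1 and s = (1/7)/(11/20) = 20/77.
Mean offspring μ = 43/140 + 2·11/20 = 197/140 > 1 (supercritical), so q < 1. The extinction probability is the smaller root: q = (1/7)/(11/20) = 20/77.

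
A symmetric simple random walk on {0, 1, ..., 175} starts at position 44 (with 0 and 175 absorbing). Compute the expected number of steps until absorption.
E[τ | X_0 = 44] = 5764

Let v_k = E[τ | X_0 = k]. Boundary: v_0 = v_175 = 0. Recurrence: v_k = 1 + (v_{k-1} + v_{k+1})/2 for 1 ≤ k ≤ 174. The particular solution to v_k − (v_{k-1} + v_{k+1})/2 = 1 is v_k = −k^2. Adding homogeneous solution A + B k and matching boundaries gives v_k = k (175 − k). Substituting k = 44: v_44 = 44 · 131 = 5764.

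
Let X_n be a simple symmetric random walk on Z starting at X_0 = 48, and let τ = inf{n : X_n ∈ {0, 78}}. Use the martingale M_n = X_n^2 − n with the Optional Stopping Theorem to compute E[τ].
E[τ] = 1440

M_n = X_n^2 − n is a martingale (since E[X_{n+1}^2 | F_n] = X_n^2 + 1). By OST (τ has finite mean in a bounded region), E[M_τ] = E[M_0] = X_0^2 − 0 = 48^2 = 2304. Also E[M_τ] = E[X_τ^2] − E[τ]. The walk exits at 0 or 78, with P(hit 78 first) = 48/78, so E[X_τ^2] = 78^2 · 48/78 + 0 = 3744. Thus E[τ] = E[X_τ^2] − E[M_τ] = 3744 − 2304 = 1440 = 48(78 − 48) = 1440.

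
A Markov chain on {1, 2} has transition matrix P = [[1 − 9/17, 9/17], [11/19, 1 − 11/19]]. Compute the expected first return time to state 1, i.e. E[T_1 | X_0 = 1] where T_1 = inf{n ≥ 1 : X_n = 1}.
E[T_1 | X_0 = 1] = 1/π_1 = 358/187

For an irreducible recurrent Markov chain with stationary distribution π, E[T_i | X_0 = i] = 1/π_i (Kac's formula). Here π_1 = (11/19)/(9/17 + 11/19) = (11/19)/(358/323) = 187/358, so E[T_1 | X_0 = 1] = 1/π_1 = (9/17 + 11/19)/(11/19) = (358/323)/(11/19) = 358/187.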